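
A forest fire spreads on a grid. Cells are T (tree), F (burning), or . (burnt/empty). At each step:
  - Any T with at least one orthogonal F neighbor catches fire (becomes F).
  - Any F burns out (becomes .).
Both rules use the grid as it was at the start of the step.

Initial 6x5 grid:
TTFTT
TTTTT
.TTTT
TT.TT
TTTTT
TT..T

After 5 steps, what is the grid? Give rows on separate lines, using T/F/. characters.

Step 1: 3 trees catch fire, 1 burn out
  TF.FT
  TTFTT
  .TTTT
  TT.TT
  TTTTT
  TT..T
Step 2: 5 trees catch fire, 3 burn out
  F...F
  TF.FT
  .TFTT
  TT.TT
  TTTTT
  TT..T
Step 3: 4 trees catch fire, 5 burn out
  .....
  F...F
  .F.FT
  TT.TT
  TTTTT
  TT..T
Step 4: 3 trees catch fire, 4 burn out
  .....
  .....
  ....F
  TF.FT
  TTTTT
  TT..T
Step 5: 4 trees catch fire, 3 burn out
  .....
  .....
  .....
  F...F
  TFTFT
  TT..T

.....
.....
.....
F...F
TFTFT
TT..T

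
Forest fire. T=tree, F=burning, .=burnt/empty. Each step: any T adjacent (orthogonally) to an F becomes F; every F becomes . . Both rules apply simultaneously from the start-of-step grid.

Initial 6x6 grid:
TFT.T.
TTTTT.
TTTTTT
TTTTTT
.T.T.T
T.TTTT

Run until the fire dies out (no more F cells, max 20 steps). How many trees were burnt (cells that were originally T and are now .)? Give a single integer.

Step 1: +3 fires, +1 burnt (F count now 3)
Step 2: +3 fires, +3 burnt (F count now 3)
Step 3: +4 fires, +3 burnt (F count now 4)
Step 4: +5 fires, +4 burnt (F count now 5)
Step 5: +3 fires, +5 burnt (F count now 3)
Step 6: +3 fires, +3 burnt (F count now 3)
Step 7: +2 fires, +3 burnt (F count now 2)
Step 8: +3 fires, +2 burnt (F count now 3)
Step 9: +1 fires, +3 burnt (F count now 1)
Step 10: +0 fires, +1 burnt (F count now 0)
Fire out after step 10
Initially T: 28, now '.': 35
Total burnt (originally-T cells now '.'): 27

Answer: 27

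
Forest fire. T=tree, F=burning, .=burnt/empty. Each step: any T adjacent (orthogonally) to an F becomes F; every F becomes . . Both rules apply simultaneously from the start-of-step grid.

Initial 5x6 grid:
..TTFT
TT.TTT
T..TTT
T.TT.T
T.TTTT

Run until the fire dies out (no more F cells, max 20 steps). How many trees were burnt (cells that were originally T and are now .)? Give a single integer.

Step 1: +3 fires, +1 burnt (F count now 3)
Step 2: +4 fires, +3 burnt (F count now 4)
Step 3: +2 fires, +4 burnt (F count now 2)
Step 4: +2 fires, +2 burnt (F count now 2)
Step 5: +3 fires, +2 burnt (F count now 3)
Step 6: +2 fires, +3 burnt (F count now 2)
Step 7: +0 fires, +2 burnt (F count now 0)
Fire out after step 7
Initially T: 21, now '.': 25
Total burnt (originally-T cells now '.'): 16

Answer: 16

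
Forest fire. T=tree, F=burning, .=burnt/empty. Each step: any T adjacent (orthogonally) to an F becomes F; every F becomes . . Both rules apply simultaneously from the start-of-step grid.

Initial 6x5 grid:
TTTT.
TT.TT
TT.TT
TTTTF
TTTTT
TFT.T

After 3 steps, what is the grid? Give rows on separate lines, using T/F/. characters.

Step 1: 6 trees catch fire, 2 burn out
  TTTT.
  TT.TT
  TT.TF
  TTTF.
  TFTTF
  F.F.T
Step 2: 8 trees catch fire, 6 burn out
  TTTT.
  TT.TF
  TT.F.
  TFF..
  F.FF.
  ....F
Step 3: 3 trees catch fire, 8 burn out
  TTTT.
  TT.F.
  TF...
  F....
  .....
  .....

TTTT.
TT.F.
TF...
F....
.....
.....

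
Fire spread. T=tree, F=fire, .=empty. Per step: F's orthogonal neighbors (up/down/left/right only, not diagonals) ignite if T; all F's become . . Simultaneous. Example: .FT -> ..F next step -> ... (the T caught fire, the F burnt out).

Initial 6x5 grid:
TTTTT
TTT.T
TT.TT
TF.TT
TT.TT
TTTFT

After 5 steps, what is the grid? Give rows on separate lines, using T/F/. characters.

Step 1: 6 trees catch fire, 2 burn out
  TTTTT
  TTT.T
  TF.TT
  F..TT
  TF.FT
  TTF.F
Step 2: 6 trees catch fire, 6 burn out
  TTTTT
  TFT.T
  F..TT
  ...FT
  F...F
  TF...
Step 3: 6 trees catch fire, 6 burn out
  TFTTT
  F.F.T
  ...FT
  ....F
  .....
  F....
Step 4: 3 trees catch fire, 6 burn out
  F.FTT
  ....T
  ....F
  .....
  .....
  .....
Step 5: 2 trees catch fire, 3 burn out
  ...FT
  ....F
  .....
  .....
  .....
  .....

...FT
....F
.....
.....
.....
.....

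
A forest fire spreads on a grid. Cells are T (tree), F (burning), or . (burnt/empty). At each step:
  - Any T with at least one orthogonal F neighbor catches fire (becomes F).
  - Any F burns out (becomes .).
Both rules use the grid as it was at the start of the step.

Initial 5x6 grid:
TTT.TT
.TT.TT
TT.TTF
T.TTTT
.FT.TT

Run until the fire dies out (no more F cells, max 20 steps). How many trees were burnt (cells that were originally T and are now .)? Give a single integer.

Step 1: +4 fires, +2 burnt (F count now 4)
Step 2: +6 fires, +4 burnt (F count now 6)
Step 3: +3 fires, +6 burnt (F count now 3)
Step 4: +0 fires, +3 burnt (F count now 0)
Fire out after step 4
Initially T: 21, now '.': 22
Total burnt (originally-T cells now '.'): 13

Answer: 13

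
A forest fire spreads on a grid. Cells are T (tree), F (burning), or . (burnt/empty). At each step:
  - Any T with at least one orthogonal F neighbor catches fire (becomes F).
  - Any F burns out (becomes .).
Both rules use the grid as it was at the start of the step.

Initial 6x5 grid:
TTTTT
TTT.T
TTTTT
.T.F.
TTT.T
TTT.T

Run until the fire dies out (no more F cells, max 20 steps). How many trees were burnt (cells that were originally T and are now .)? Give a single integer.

Step 1: +1 fires, +1 burnt (F count now 1)
Step 2: +2 fires, +1 burnt (F count now 2)
Step 3: +3 fires, +2 burnt (F count now 3)
Step 4: +5 fires, +3 burnt (F count now 5)
Step 5: +4 fires, +5 burnt (F count now 4)
Step 6: +4 fires, +4 burnt (F count now 4)
Step 7: +2 fires, +4 burnt (F count now 2)
Step 8: +0 fires, +2 burnt (F count now 0)
Fire out after step 8
Initially T: 23, now '.': 28
Total burnt (originally-T cells now '.'): 21

Answer: 21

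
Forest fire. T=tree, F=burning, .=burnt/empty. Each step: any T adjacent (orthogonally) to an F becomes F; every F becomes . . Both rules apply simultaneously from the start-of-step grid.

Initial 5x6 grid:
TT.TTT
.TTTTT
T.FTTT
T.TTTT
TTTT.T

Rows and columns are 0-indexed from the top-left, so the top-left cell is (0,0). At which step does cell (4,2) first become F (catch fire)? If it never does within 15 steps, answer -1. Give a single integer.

Step 1: cell (4,2)='T' (+3 fires, +1 burnt)
Step 2: cell (4,2)='F' (+5 fires, +3 burnt)
  -> target ignites at step 2
Step 3: cell (4,2)='.' (+7 fires, +5 burnt)
Step 4: cell (4,2)='.' (+5 fires, +7 burnt)
Step 5: cell (4,2)='.' (+3 fires, +5 burnt)
Step 6: cell (4,2)='.' (+1 fires, +3 burnt)
Step 7: cell (4,2)='.' (+0 fires, +1 burnt)
  fire out at step 7

2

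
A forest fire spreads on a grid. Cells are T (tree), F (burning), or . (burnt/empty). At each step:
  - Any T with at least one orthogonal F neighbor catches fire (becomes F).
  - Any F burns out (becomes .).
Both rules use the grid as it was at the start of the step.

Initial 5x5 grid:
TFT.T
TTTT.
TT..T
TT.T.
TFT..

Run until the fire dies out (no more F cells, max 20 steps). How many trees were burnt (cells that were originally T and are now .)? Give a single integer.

Step 1: +6 fires, +2 burnt (F count now 6)
Step 2: +4 fires, +6 burnt (F count now 4)
Step 3: +2 fires, +4 burnt (F count now 2)
Step 4: +0 fires, +2 burnt (F count now 0)
Fire out after step 4
Initially T: 15, now '.': 22
Total burnt (originally-T cells now '.'): 12

Answer: 12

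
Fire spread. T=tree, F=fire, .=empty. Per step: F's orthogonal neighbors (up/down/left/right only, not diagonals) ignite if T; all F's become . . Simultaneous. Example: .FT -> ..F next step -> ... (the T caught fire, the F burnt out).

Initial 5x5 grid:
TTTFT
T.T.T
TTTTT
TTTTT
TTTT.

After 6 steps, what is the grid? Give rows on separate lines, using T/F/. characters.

Step 1: 2 trees catch fire, 1 burn out
  TTF.F
  T.T.T
  TTTTT
  TTTTT
  TTTT.
Step 2: 3 trees catch fire, 2 burn out
  TF...
  T.F.F
  TTTTT
  TTTTT
  TTTT.
Step 3: 3 trees catch fire, 3 burn out
  F....
  T....
  TTFTF
  TTTTT
  TTTT.
Step 4: 5 trees catch fire, 3 burn out
  .....
  F....
  TF.F.
  TTFTF
  TTTT.
Step 5: 4 trees catch fire, 5 burn out
  .....
  .....
  F....
  TF.F.
  TTFT.
Step 6: 3 trees catch fire, 4 burn out
  .....
  .....
  .....
  F....
  TF.F.

.....
.....
.....
F....
TF.F.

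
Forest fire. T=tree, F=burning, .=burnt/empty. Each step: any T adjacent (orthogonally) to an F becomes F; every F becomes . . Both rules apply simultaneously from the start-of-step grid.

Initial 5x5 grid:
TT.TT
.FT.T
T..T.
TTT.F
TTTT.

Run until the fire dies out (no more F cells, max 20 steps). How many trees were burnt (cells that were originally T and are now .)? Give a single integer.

Answer: 3

Derivation:
Step 1: +2 fires, +2 burnt (F count now 2)
Step 2: +1 fires, +2 burnt (F count now 1)
Step 3: +0 fires, +1 burnt (F count now 0)
Fire out after step 3
Initially T: 15, now '.': 13
Total burnt (originally-T cells now '.'): 3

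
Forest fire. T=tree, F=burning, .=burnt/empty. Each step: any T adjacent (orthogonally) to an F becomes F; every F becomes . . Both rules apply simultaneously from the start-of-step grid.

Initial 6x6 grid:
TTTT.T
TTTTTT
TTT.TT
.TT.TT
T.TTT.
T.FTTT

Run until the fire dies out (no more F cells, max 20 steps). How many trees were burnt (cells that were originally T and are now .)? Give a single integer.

Answer: 26

Derivation:
Step 1: +2 fires, +1 burnt (F count now 2)
Step 2: +3 fires, +2 burnt (F count now 3)
Step 3: +4 fires, +3 burnt (F count now 4)
Step 4: +3 fires, +4 burnt (F count now 3)
Step 5: +6 fires, +3 burnt (F count now 6)
Step 6: +5 fires, +6 burnt (F count now 5)
Step 7: +2 fires, +5 burnt (F count now 2)
Step 8: +1 fires, +2 burnt (F count now 1)
Step 9: +0 fires, +1 burnt (F count now 0)
Fire out after step 9
Initially T: 28, now '.': 34
Total burnt (originally-T cells now '.'): 26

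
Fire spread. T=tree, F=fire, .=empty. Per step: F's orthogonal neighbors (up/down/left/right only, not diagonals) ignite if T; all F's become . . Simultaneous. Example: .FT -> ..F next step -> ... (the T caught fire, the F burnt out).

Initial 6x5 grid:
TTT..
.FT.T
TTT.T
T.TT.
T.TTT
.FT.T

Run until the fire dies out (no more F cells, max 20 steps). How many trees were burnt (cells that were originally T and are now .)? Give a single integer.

Step 1: +4 fires, +2 burnt (F count now 4)
Step 2: +5 fires, +4 burnt (F count now 5)
Step 3: +3 fires, +5 burnt (F count now 3)
Step 4: +3 fires, +3 burnt (F count now 3)
Step 5: +1 fires, +3 burnt (F count now 1)
Step 6: +0 fires, +1 burnt (F count now 0)
Fire out after step 6
Initially T: 18, now '.': 28
Total burnt (originally-T cells now '.'): 16

Answer: 16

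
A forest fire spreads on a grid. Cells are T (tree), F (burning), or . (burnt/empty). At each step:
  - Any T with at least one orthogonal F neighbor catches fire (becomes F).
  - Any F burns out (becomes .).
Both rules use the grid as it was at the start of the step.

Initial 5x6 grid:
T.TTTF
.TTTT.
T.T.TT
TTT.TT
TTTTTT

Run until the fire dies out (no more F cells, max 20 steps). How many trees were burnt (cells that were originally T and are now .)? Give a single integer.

Answer: 22

Derivation:
Step 1: +1 fires, +1 burnt (F count now 1)
Step 2: +2 fires, +1 burnt (F count now 2)
Step 3: +3 fires, +2 burnt (F count now 3)
Step 4: +3 fires, +3 burnt (F count now 3)
Step 5: +4 fires, +3 burnt (F count now 4)
Step 6: +3 fires, +4 burnt (F count now 3)
Step 7: +2 fires, +3 burnt (F count now 2)
Step 8: +2 fires, +2 burnt (F count now 2)
Step 9: +2 fires, +2 burnt (F count now 2)
Step 10: +0 fires, +2 burnt (F count now 0)
Fire out after step 10
Initially T: 23, now '.': 29
Total burnt (originally-T cells now '.'): 22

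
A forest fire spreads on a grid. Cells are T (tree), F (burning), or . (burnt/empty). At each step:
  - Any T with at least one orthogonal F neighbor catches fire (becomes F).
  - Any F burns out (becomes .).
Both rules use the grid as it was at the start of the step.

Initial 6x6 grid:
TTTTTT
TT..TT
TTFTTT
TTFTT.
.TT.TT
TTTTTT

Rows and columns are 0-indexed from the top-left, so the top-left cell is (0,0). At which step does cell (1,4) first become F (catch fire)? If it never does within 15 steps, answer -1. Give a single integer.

Step 1: cell (1,4)='T' (+5 fires, +2 burnt)
Step 2: cell (1,4)='T' (+7 fires, +5 burnt)
Step 3: cell (1,4)='F' (+7 fires, +7 burnt)
  -> target ignites at step 3
Step 4: cell (1,4)='.' (+7 fires, +7 burnt)
Step 5: cell (1,4)='.' (+3 fires, +7 burnt)
Step 6: cell (1,4)='.' (+0 fires, +3 burnt)
  fire out at step 6

3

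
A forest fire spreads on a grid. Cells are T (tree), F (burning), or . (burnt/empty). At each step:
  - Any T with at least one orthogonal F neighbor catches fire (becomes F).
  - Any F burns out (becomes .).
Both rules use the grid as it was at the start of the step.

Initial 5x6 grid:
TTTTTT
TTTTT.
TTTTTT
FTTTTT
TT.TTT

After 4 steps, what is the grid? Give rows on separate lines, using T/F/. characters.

Step 1: 3 trees catch fire, 1 burn out
  TTTTTT
  TTTTT.
  FTTTTT
  .FTTTT
  FT.TTT
Step 2: 4 trees catch fire, 3 burn out
  TTTTTT
  FTTTT.
  .FTTTT
  ..FTTT
  .F.TTT
Step 3: 4 trees catch fire, 4 burn out
  FTTTTT
  .FTTT.
  ..FTTT
  ...FTT
  ...TTT
Step 4: 5 trees catch fire, 4 burn out
  .FTTTT
  ..FTT.
  ...FTT
  ....FT
  ...FTT

.FTTTT
..FTT.
...FTT
....FT
...FTT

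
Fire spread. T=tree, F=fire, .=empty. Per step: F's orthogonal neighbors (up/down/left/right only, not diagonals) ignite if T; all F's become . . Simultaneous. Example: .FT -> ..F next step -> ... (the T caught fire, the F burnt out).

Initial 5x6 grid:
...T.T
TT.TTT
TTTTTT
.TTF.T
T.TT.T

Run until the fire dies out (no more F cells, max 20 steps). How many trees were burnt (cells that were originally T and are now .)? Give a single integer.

Answer: 19

Derivation:
Step 1: +3 fires, +1 burnt (F count now 3)
Step 2: +5 fires, +3 burnt (F count now 5)
Step 3: +4 fires, +5 burnt (F count now 4)
Step 4: +4 fires, +4 burnt (F count now 4)
Step 5: +3 fires, +4 burnt (F count now 3)
Step 6: +0 fires, +3 burnt (F count now 0)
Fire out after step 6
Initially T: 20, now '.': 29
Total burnt (originally-T cells now '.'): 19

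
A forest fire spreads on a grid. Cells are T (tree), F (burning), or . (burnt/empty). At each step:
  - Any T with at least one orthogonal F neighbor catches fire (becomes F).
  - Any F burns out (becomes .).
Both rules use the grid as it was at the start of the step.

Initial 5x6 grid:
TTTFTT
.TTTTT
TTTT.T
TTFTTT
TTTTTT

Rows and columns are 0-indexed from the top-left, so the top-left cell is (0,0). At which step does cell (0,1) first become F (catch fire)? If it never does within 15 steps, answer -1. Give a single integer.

Step 1: cell (0,1)='T' (+7 fires, +2 burnt)
Step 2: cell (0,1)='F' (+10 fires, +7 burnt)
  -> target ignites at step 2
Step 3: cell (0,1)='.' (+7 fires, +10 burnt)
Step 4: cell (0,1)='.' (+2 fires, +7 burnt)
Step 5: cell (0,1)='.' (+0 fires, +2 burnt)
  fire out at step 5

2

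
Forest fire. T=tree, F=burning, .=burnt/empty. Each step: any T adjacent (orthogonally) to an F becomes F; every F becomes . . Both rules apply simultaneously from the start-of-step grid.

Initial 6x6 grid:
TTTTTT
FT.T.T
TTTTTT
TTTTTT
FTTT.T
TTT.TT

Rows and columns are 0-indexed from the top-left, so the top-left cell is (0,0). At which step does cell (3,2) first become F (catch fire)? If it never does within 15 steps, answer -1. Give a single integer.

Step 1: cell (3,2)='T' (+6 fires, +2 burnt)
Step 2: cell (3,2)='T' (+5 fires, +6 burnt)
Step 3: cell (3,2)='F' (+5 fires, +5 burnt)
  -> target ignites at step 3
Step 4: cell (3,2)='.' (+3 fires, +5 burnt)
Step 5: cell (3,2)='.' (+4 fires, +3 burnt)
Step 6: cell (3,2)='.' (+3 fires, +4 burnt)
Step 7: cell (3,2)='.' (+2 fires, +3 burnt)
Step 8: cell (3,2)='.' (+1 fires, +2 burnt)
Step 9: cell (3,2)='.' (+1 fires, +1 burnt)
Step 10: cell (3,2)='.' (+0 fires, +1 burnt)
  fire out at step 10

3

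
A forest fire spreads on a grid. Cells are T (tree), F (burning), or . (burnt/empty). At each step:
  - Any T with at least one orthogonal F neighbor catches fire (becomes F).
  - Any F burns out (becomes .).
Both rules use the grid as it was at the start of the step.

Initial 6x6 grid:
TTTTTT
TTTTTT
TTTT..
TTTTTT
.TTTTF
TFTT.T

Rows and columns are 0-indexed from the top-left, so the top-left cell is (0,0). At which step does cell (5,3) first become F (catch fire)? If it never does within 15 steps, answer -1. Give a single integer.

Step 1: cell (5,3)='T' (+6 fires, +2 burnt)
Step 2: cell (5,3)='F' (+5 fires, +6 burnt)
  -> target ignites at step 2
Step 3: cell (5,3)='.' (+4 fires, +5 burnt)
Step 4: cell (5,3)='.' (+4 fires, +4 burnt)
Step 5: cell (5,3)='.' (+4 fires, +4 burnt)
Step 6: cell (5,3)='.' (+4 fires, +4 burnt)
Step 7: cell (5,3)='.' (+2 fires, +4 burnt)
Step 8: cell (5,3)='.' (+1 fires, +2 burnt)
Step 9: cell (5,3)='.' (+0 fires, +1 burnt)
  fire out at step 9

2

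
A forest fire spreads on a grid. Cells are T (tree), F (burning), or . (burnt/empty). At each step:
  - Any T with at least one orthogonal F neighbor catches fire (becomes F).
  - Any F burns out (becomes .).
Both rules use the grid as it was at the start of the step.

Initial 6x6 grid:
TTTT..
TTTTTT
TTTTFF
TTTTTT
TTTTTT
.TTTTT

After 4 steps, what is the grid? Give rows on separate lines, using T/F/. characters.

Step 1: 5 trees catch fire, 2 burn out
  TTTT..
  TTTTFF
  TTTF..
  TTTTFF
  TTTTTT
  .TTTTT
Step 2: 5 trees catch fire, 5 burn out
  TTTT..
  TTTF..
  TTF...
  TTTF..
  TTTTFF
  .TTTTT
Step 3: 7 trees catch fire, 5 burn out
  TTTF..
  TTF...
  TF....
  TTF...
  TTTF..
  .TTTFF
Step 4: 6 trees catch fire, 7 burn out
  TTF...
  TF....
  F.....
  TF....
  TTF...
  .TTF..

TTF...
TF....
F.....
TF....
TTF...
.TTF..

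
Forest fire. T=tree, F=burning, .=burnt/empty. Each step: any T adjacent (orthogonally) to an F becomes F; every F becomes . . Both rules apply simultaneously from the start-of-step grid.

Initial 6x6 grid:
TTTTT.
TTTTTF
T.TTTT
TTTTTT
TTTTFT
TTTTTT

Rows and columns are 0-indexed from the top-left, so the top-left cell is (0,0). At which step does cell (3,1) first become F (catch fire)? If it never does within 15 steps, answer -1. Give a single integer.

Step 1: cell (3,1)='T' (+6 fires, +2 burnt)
Step 2: cell (3,1)='T' (+8 fires, +6 burnt)
Step 3: cell (3,1)='T' (+6 fires, +8 burnt)
Step 4: cell (3,1)='F' (+6 fires, +6 burnt)
  -> target ignites at step 4
Step 5: cell (3,1)='.' (+4 fires, +6 burnt)
Step 6: cell (3,1)='.' (+2 fires, +4 burnt)
Step 7: cell (3,1)='.' (+0 fires, +2 burnt)
  fire out at step 7

4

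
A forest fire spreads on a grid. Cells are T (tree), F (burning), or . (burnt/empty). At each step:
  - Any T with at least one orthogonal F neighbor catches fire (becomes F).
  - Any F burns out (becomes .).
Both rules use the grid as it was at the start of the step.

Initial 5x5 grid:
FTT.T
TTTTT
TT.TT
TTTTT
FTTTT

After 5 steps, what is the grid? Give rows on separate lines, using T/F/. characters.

Step 1: 4 trees catch fire, 2 burn out
  .FT.T
  FTTTT
  TT.TT
  FTTTT
  .FTTT
Step 2: 5 trees catch fire, 4 burn out
  ..F.T
  .FTTT
  FT.TT
  .FTTT
  ..FTT
Step 3: 4 trees catch fire, 5 burn out
  ....T
  ..FTT
  .F.TT
  ..FTT
  ...FT
Step 4: 3 trees catch fire, 4 burn out
  ....T
  ...FT
  ...TT
  ...FT
  ....F
Step 5: 3 trees catch fire, 3 burn out
  ....T
  ....F
  ...FT
  ....F
  .....

....T
....F
...FT
....F
.....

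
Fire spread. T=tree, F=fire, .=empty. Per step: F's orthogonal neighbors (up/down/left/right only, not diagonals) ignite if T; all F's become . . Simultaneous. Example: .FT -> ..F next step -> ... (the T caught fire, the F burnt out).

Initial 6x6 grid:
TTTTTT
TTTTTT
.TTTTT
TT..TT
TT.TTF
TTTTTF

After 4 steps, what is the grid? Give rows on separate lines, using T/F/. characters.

Step 1: 3 trees catch fire, 2 burn out
  TTTTTT
  TTTTTT
  .TTTTT
  TT..TF
  TT.TF.
  TTTTF.
Step 2: 4 trees catch fire, 3 burn out
  TTTTTT
  TTTTTT
  .TTTTF
  TT..F.
  TT.F..
  TTTF..
Step 3: 3 trees catch fire, 4 burn out
  TTTTTT
  TTTTTF
  .TTTF.
  TT....
  TT....
  TTF...
Step 4: 4 trees catch fire, 3 burn out
  TTTTTF
  TTTTF.
  .TTF..
  TT....
  TT....
  TF....

TTTTTF
TTTTF.
.TTF..
TT....
TT....
TF....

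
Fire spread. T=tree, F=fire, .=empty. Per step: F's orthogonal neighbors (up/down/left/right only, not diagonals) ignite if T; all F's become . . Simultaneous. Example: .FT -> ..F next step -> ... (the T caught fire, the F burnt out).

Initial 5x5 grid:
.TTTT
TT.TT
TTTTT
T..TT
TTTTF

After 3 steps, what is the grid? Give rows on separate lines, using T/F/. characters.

Step 1: 2 trees catch fire, 1 burn out
  .TTTT
  TT.TT
  TTTTT
  T..TF
  TTTF.
Step 2: 3 trees catch fire, 2 burn out
  .TTTT
  TT.TT
  TTTTF
  T..F.
  TTF..
Step 3: 3 trees catch fire, 3 burn out
  .TTTT
  TT.TF
  TTTF.
  T....
  TF...

.TTTT
TT.TF
TTTF.
T....
TF...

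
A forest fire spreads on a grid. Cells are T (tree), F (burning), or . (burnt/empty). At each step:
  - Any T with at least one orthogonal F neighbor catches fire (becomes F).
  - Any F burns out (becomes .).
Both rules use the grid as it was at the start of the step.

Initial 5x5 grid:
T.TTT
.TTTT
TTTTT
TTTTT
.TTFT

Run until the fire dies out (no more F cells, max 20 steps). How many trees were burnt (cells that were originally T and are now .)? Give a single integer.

Answer: 20

Derivation:
Step 1: +3 fires, +1 burnt (F count now 3)
Step 2: +4 fires, +3 burnt (F count now 4)
Step 3: +4 fires, +4 burnt (F count now 4)
Step 4: +5 fires, +4 burnt (F count now 5)
Step 5: +4 fires, +5 burnt (F count now 4)
Step 6: +0 fires, +4 burnt (F count now 0)
Fire out after step 6
Initially T: 21, now '.': 24
Total burnt (originally-T cells now '.'): 20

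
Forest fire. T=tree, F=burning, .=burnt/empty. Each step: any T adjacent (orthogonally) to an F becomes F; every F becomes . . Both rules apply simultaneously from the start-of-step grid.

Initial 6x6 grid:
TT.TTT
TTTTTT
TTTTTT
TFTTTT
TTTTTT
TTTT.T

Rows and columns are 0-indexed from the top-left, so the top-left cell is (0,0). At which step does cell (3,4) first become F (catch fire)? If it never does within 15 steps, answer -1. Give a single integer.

Step 1: cell (3,4)='T' (+4 fires, +1 burnt)
Step 2: cell (3,4)='T' (+7 fires, +4 burnt)
Step 3: cell (3,4)='F' (+8 fires, +7 burnt)
  -> target ignites at step 3
Step 4: cell (3,4)='.' (+6 fires, +8 burnt)
Step 5: cell (3,4)='.' (+4 fires, +6 burnt)
Step 6: cell (3,4)='.' (+3 fires, +4 burnt)
Step 7: cell (3,4)='.' (+1 fires, +3 burnt)
Step 8: cell (3,4)='.' (+0 fires, +1 burnt)
  fire out at step 8

3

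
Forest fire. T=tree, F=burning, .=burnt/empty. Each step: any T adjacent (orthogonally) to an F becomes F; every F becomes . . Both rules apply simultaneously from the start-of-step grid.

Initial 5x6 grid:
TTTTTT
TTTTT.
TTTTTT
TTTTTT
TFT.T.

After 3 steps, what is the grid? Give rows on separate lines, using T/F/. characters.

Step 1: 3 trees catch fire, 1 burn out
  TTTTTT
  TTTTT.
  TTTTTT
  TFTTTT
  F.F.T.
Step 2: 3 trees catch fire, 3 burn out
  TTTTTT
  TTTTT.
  TFTTTT
  F.FTTT
  ....T.
Step 3: 4 trees catch fire, 3 burn out
  TTTTTT
  TFTTT.
  F.FTTT
  ...FTT
  ....T.

TTTTTT
TFTTT.
F.FTTT
...FTT
....T.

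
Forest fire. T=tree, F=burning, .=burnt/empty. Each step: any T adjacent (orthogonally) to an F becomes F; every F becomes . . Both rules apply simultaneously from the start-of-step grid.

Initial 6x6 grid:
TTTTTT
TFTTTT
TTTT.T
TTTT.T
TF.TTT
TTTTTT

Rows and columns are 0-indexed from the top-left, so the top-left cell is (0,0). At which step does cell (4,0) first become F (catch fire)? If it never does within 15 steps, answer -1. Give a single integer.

Step 1: cell (4,0)='F' (+7 fires, +2 burnt)
  -> target ignites at step 1
Step 2: cell (4,0)='.' (+9 fires, +7 burnt)
Step 3: cell (4,0)='.' (+5 fires, +9 burnt)
Step 4: cell (4,0)='.' (+4 fires, +5 burnt)
Step 5: cell (4,0)='.' (+4 fires, +4 burnt)
Step 6: cell (4,0)='.' (+2 fires, +4 burnt)
Step 7: cell (4,0)='.' (+0 fires, +2 burnt)
  fire out at step 7

1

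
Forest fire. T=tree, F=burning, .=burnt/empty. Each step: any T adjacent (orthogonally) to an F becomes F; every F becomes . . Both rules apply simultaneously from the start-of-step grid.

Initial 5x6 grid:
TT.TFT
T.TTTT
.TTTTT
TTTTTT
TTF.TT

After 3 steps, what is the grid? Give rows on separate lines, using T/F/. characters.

Step 1: 5 trees catch fire, 2 burn out
  TT.F.F
  T.TTFT
  .TTTTT
  TTFTTT
  TF..TT
Step 2: 7 trees catch fire, 5 burn out
  TT....
  T.TF.F
  .TFTFT
  TF.FTT
  F...TT
Step 3: 6 trees catch fire, 7 burn out
  TT....
  T.F...
  .F.F.F
  F...FT
  ....TT

TT....
T.F...
.F.F.F
F...FT
....TT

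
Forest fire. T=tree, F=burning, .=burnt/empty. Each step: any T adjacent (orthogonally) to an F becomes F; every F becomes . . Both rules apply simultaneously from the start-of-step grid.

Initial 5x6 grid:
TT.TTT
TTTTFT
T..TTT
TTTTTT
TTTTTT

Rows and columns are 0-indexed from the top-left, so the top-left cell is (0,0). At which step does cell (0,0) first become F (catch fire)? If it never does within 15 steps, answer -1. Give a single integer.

Step 1: cell (0,0)='T' (+4 fires, +1 burnt)
Step 2: cell (0,0)='T' (+6 fires, +4 burnt)
Step 3: cell (0,0)='T' (+4 fires, +6 burnt)
Step 4: cell (0,0)='T' (+5 fires, +4 burnt)
Step 5: cell (0,0)='F' (+4 fires, +5 burnt)
  -> target ignites at step 5
Step 6: cell (0,0)='.' (+2 fires, +4 burnt)
Step 7: cell (0,0)='.' (+1 fires, +2 burnt)
Step 8: cell (0,0)='.' (+0 fires, +1 burnt)
  fire out at step 8

5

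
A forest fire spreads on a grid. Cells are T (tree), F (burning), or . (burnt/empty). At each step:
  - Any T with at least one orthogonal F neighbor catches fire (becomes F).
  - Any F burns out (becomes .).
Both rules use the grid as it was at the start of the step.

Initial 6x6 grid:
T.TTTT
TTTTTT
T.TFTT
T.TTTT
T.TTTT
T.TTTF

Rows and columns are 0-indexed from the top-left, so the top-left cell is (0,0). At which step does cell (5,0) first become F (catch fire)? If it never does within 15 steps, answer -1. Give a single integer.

Step 1: cell (5,0)='T' (+6 fires, +2 burnt)
Step 2: cell (5,0)='T' (+10 fires, +6 burnt)
Step 3: cell (5,0)='T' (+6 fires, +10 burnt)
Step 4: cell (5,0)='T' (+2 fires, +6 burnt)
Step 5: cell (5,0)='T' (+2 fires, +2 burnt)
Step 6: cell (5,0)='T' (+1 fires, +2 burnt)
Step 7: cell (5,0)='T' (+1 fires, +1 burnt)
Step 8: cell (5,0)='F' (+1 fires, +1 burnt)
  -> target ignites at step 8
Step 9: cell (5,0)='.' (+0 fires, +1 burnt)
  fire out at step 9

8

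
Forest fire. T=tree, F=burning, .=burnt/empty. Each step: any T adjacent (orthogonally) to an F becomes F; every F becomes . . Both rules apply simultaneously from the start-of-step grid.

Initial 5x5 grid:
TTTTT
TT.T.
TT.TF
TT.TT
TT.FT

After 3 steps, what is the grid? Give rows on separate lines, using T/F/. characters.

Step 1: 4 trees catch fire, 2 burn out
  TTTTT
  TT.T.
  TT.F.
  TT.FF
  TT..F
Step 2: 1 trees catch fire, 4 burn out
  TTTTT
  TT.F.
  TT...
  TT...
  TT...
Step 3: 1 trees catch fire, 1 burn out
  TTTFT
  TT...
  TT...
  TT...
  TT...

TTTFT
TT...
TT...
TT...
TT...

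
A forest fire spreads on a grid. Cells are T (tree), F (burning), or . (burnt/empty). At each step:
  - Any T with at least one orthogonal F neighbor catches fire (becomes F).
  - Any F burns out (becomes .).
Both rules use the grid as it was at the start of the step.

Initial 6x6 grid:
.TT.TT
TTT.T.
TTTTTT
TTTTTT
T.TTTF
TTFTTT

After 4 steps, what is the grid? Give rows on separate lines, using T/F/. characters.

Step 1: 6 trees catch fire, 2 burn out
  .TT.TT
  TTT.T.
  TTTTTT
  TTTTTF
  T.FTF.
  TF.FTF
Step 2: 6 trees catch fire, 6 burn out
  .TT.TT
  TTT.T.
  TTTTTF
  TTFTF.
  T..F..
  F...F.
Step 3: 5 trees catch fire, 6 burn out
  .TT.TT
  TTT.T.
  TTFTF.
  TF.F..
  F.....
  ......
Step 4: 5 trees catch fire, 5 burn out
  .TT.TT
  TTF.F.
  TF.F..
  F.....
  ......
  ......

.TT.TT
TTF.F.
TF.F..
F.....
......
......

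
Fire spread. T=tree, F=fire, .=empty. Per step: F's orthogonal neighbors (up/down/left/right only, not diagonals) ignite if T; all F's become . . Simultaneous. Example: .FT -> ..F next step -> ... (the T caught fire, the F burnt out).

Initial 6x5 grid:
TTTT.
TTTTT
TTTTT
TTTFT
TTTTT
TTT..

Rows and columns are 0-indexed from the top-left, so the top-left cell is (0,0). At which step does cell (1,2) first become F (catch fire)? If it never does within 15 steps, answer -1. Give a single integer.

Step 1: cell (1,2)='T' (+4 fires, +1 burnt)
Step 2: cell (1,2)='T' (+6 fires, +4 burnt)
Step 3: cell (1,2)='F' (+7 fires, +6 burnt)
  -> target ignites at step 3
Step 4: cell (1,2)='.' (+5 fires, +7 burnt)
Step 5: cell (1,2)='.' (+3 fires, +5 burnt)
Step 6: cell (1,2)='.' (+1 fires, +3 burnt)
Step 7: cell (1,2)='.' (+0 fires, +1 burnt)
  fire out at step 7

3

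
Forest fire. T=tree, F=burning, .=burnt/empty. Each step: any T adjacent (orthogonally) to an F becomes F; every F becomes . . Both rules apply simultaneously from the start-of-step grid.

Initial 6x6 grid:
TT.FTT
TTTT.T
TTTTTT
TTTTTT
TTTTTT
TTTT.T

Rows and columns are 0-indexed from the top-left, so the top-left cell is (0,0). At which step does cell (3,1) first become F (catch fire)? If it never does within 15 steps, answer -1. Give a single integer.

Step 1: cell (3,1)='T' (+2 fires, +1 burnt)
Step 2: cell (3,1)='T' (+3 fires, +2 burnt)
Step 3: cell (3,1)='T' (+5 fires, +3 burnt)
Step 4: cell (3,1)='T' (+7 fires, +5 burnt)
Step 5: cell (3,1)='F' (+7 fires, +7 burnt)
  -> target ignites at step 5
Step 6: cell (3,1)='.' (+4 fires, +7 burnt)
Step 7: cell (3,1)='.' (+3 fires, +4 burnt)
Step 8: cell (3,1)='.' (+1 fires, +3 burnt)
Step 9: cell (3,1)='.' (+0 fires, +1 burnt)
  fire out at step 9

5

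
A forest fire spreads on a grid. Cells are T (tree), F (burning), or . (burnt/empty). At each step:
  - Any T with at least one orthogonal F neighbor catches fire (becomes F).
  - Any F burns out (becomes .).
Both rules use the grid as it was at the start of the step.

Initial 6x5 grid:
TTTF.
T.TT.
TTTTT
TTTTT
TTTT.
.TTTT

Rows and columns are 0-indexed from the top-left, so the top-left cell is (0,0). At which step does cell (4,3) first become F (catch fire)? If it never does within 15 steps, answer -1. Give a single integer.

Step 1: cell (4,3)='T' (+2 fires, +1 burnt)
Step 2: cell (4,3)='T' (+3 fires, +2 burnt)
Step 3: cell (4,3)='T' (+4 fires, +3 burnt)
Step 4: cell (4,3)='F' (+5 fires, +4 burnt)
  -> target ignites at step 4
Step 5: cell (4,3)='.' (+4 fires, +5 burnt)
Step 6: cell (4,3)='.' (+4 fires, +4 burnt)
Step 7: cell (4,3)='.' (+2 fires, +4 burnt)
Step 8: cell (4,3)='.' (+0 fires, +2 burnt)
  fire out at step 8

4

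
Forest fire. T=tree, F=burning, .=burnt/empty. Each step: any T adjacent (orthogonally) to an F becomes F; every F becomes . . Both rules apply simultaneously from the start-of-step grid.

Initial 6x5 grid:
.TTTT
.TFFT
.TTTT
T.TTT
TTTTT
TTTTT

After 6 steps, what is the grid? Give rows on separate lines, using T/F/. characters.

Step 1: 6 trees catch fire, 2 burn out
  .TFFT
  .F..F
  .TFFT
  T.TTT
  TTTTT
  TTTTT
Step 2: 6 trees catch fire, 6 burn out
  .F..F
  .....
  .F..F
  T.FFT
  TTTTT
  TTTTT
Step 3: 3 trees catch fire, 6 burn out
  .....
  .....
  .....
  T...F
  TTFFT
  TTTTT
Step 4: 4 trees catch fire, 3 burn out
  .....
  .....
  .....
  T....
  TF..F
  TTFFT
Step 5: 3 trees catch fire, 4 burn out
  .....
  .....
  .....
  T....
  F....
  TF..F
Step 6: 2 trees catch fire, 3 burn out
  .....
  .....
  .....
  F....
  .....
  F....

.....
.....
.....
F....
.....
F....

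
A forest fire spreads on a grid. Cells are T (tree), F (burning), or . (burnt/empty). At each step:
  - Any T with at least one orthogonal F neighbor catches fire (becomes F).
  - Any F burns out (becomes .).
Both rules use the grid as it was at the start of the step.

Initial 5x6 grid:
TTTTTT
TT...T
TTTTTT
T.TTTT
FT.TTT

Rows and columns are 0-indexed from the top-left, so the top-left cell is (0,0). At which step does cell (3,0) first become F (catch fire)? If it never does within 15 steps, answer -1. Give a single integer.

Step 1: cell (3,0)='F' (+2 fires, +1 burnt)
  -> target ignites at step 1
Step 2: cell (3,0)='.' (+1 fires, +2 burnt)
Step 3: cell (3,0)='.' (+2 fires, +1 burnt)
Step 4: cell (3,0)='.' (+3 fires, +2 burnt)
Step 5: cell (3,0)='.' (+3 fires, +3 burnt)
Step 6: cell (3,0)='.' (+3 fires, +3 burnt)
Step 7: cell (3,0)='.' (+4 fires, +3 burnt)
Step 8: cell (3,0)='.' (+4 fires, +4 burnt)
Step 9: cell (3,0)='.' (+2 fires, +4 burnt)
Step 10: cell (3,0)='.' (+0 fires, +2 burnt)
  fire out at step 10

1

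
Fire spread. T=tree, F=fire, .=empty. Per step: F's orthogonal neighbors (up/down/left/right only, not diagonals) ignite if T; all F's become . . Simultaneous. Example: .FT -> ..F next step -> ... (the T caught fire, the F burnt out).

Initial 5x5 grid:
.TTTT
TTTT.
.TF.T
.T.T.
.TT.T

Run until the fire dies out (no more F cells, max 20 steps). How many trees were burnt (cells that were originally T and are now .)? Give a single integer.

Step 1: +2 fires, +1 burnt (F count now 2)
Step 2: +4 fires, +2 burnt (F count now 4)
Step 3: +4 fires, +4 burnt (F count now 4)
Step 4: +2 fires, +4 burnt (F count now 2)
Step 5: +0 fires, +2 burnt (F count now 0)
Fire out after step 5
Initially T: 15, now '.': 22
Total burnt (originally-T cells now '.'): 12

Answer: 12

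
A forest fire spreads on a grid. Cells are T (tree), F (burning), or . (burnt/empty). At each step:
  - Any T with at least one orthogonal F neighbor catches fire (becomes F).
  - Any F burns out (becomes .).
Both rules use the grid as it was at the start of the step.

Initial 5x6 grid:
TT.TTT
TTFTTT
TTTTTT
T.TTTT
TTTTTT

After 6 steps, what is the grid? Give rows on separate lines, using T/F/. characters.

Step 1: 3 trees catch fire, 1 burn out
  TT.TTT
  TF.FTT
  TTFTTT
  T.TTTT
  TTTTTT
Step 2: 7 trees catch fire, 3 burn out
  TF.FTT
  F...FT
  TF.FTT
  T.FTTT
  TTTTTT
Step 3: 7 trees catch fire, 7 burn out
  F...FT
  .....F
  F...FT
  T..FTT
  TTFTTT
Step 4: 6 trees catch fire, 7 burn out
  .....F
  ......
  .....F
  F...FT
  TF.FTT
Step 5: 3 trees catch fire, 6 burn out
  ......
  ......
  ......
  .....F
  F...FT
Step 6: 1 trees catch fire, 3 burn out
  ......
  ......
  ......
  ......
  .....F

......
......
......
......
.....F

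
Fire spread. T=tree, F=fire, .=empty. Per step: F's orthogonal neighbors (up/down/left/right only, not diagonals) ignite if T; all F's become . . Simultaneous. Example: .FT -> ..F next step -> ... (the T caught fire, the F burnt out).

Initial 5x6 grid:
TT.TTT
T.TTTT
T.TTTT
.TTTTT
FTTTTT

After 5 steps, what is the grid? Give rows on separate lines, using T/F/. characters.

Step 1: 1 trees catch fire, 1 burn out
  TT.TTT
  T.TTTT
  T.TTTT
  .TTTTT
  .FTTTT
Step 2: 2 trees catch fire, 1 burn out
  TT.TTT
  T.TTTT
  T.TTTT
  .FTTTT
  ..FTTT
Step 3: 2 trees catch fire, 2 burn out
  TT.TTT
  T.TTTT
  T.TTTT
  ..FTTT
  ...FTT
Step 4: 3 trees catch fire, 2 burn out
  TT.TTT
  T.TTTT
  T.FTTT
  ...FTT
  ....FT
Step 5: 4 trees catch fire, 3 burn out
  TT.TTT
  T.FTTT
  T..FTT
  ....FT
  .....F

TT.TTT
T.FTTT
T..FTT
....FT
.....F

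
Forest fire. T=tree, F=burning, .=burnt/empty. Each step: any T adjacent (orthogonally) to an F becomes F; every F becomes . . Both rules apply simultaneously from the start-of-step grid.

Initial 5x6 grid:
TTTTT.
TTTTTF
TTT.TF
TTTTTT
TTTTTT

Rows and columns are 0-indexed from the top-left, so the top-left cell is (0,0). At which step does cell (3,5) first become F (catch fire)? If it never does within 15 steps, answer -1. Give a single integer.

Step 1: cell (3,5)='F' (+3 fires, +2 burnt)
  -> target ignites at step 1
Step 2: cell (3,5)='.' (+4 fires, +3 burnt)
Step 3: cell (3,5)='.' (+4 fires, +4 burnt)
Step 4: cell (3,5)='.' (+5 fires, +4 burnt)
Step 5: cell (3,5)='.' (+5 fires, +5 burnt)
Step 6: cell (3,5)='.' (+4 fires, +5 burnt)
Step 7: cell (3,5)='.' (+1 fires, +4 burnt)
Step 8: cell (3,5)='.' (+0 fires, +1 burnt)
  fire out at step 8

1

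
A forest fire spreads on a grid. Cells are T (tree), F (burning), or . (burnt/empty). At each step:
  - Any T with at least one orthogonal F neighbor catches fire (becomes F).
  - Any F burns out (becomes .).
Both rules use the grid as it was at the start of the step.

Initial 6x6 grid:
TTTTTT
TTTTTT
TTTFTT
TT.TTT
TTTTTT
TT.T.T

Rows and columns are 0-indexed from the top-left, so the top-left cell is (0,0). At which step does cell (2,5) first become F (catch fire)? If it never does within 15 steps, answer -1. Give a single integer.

Step 1: cell (2,5)='T' (+4 fires, +1 burnt)
Step 2: cell (2,5)='F' (+7 fires, +4 burnt)
  -> target ignites at step 2
Step 3: cell (2,5)='.' (+10 fires, +7 burnt)
Step 4: cell (2,5)='.' (+6 fires, +10 burnt)
Step 5: cell (2,5)='.' (+4 fires, +6 burnt)
Step 6: cell (2,5)='.' (+1 fires, +4 burnt)
Step 7: cell (2,5)='.' (+0 fires, +1 burnt)
  fire out at step 7

2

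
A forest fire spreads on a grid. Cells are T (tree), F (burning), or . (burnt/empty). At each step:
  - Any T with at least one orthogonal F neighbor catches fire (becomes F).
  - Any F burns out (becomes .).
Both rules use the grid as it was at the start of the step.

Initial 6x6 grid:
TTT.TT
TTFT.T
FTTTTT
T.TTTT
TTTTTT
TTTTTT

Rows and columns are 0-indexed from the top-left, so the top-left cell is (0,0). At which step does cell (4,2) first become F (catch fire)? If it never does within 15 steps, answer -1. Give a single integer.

Step 1: cell (4,2)='T' (+7 fires, +2 burnt)
Step 2: cell (4,2)='T' (+5 fires, +7 burnt)
Step 3: cell (4,2)='F' (+5 fires, +5 burnt)
  -> target ignites at step 3
Step 4: cell (4,2)='.' (+5 fires, +5 burnt)
Step 5: cell (4,2)='.' (+4 fires, +5 burnt)
Step 6: cell (4,2)='.' (+3 fires, +4 burnt)
Step 7: cell (4,2)='.' (+2 fires, +3 burnt)
Step 8: cell (4,2)='.' (+0 fires, +2 burnt)
  fire out at step 8

3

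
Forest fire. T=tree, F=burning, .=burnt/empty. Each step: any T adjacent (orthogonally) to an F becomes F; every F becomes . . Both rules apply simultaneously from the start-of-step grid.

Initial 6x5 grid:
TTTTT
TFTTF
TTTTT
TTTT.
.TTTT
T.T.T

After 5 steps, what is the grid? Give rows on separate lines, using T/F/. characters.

Step 1: 7 trees catch fire, 2 burn out
  TFTTF
  F.FF.
  TFTTF
  TTTT.
  .TTTT
  T.T.T
Step 2: 7 trees catch fire, 7 burn out
  F.FF.
  .....
  F.FF.
  TFTT.
  .TTTT
  T.T.T
Step 3: 4 trees catch fire, 7 burn out
  .....
  .....
  .....
  F.FF.
  .FTTT
  T.T.T
Step 4: 2 trees catch fire, 4 burn out
  .....
  .....
  .....
  .....
  ..FFT
  T.T.T
Step 5: 2 trees catch fire, 2 burn out
  .....
  .....
  .....
  .....
  ....F
  T.F.T

.....
.....
.....
.....
....F
T.F.T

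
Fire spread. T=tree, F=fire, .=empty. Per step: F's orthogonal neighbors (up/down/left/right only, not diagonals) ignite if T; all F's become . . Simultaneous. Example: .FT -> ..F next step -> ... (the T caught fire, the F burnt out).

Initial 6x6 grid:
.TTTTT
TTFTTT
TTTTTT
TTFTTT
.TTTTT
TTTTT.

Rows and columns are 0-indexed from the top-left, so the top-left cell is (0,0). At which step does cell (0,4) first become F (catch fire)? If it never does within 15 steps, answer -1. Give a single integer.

Step 1: cell (0,4)='T' (+7 fires, +2 burnt)
Step 2: cell (0,4)='T' (+11 fires, +7 burnt)
Step 3: cell (0,4)='F' (+8 fires, +11 burnt)
  -> target ignites at step 3
Step 4: cell (0,4)='.' (+5 fires, +8 burnt)
Step 5: cell (0,4)='.' (+0 fires, +5 burnt)
  fire out at step 5

3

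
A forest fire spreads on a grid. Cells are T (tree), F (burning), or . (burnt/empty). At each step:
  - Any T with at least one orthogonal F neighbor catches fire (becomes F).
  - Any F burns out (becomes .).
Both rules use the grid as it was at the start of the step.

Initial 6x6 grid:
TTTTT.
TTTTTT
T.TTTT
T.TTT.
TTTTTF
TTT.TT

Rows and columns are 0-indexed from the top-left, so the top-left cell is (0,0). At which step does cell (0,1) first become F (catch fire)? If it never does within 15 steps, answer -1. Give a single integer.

Step 1: cell (0,1)='T' (+2 fires, +1 burnt)
Step 2: cell (0,1)='T' (+3 fires, +2 burnt)
Step 3: cell (0,1)='T' (+3 fires, +3 burnt)
Step 4: cell (0,1)='T' (+6 fires, +3 burnt)
Step 5: cell (0,1)='T' (+6 fires, +6 burnt)
Step 6: cell (0,1)='T' (+4 fires, +6 burnt)
Step 7: cell (0,1)='T' (+3 fires, +4 burnt)
Step 8: cell (0,1)='F' (+2 fires, +3 burnt)
  -> target ignites at step 8
Step 9: cell (0,1)='.' (+1 fires, +2 burnt)
Step 10: cell (0,1)='.' (+0 fires, +1 burnt)
  fire out at step 10

8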